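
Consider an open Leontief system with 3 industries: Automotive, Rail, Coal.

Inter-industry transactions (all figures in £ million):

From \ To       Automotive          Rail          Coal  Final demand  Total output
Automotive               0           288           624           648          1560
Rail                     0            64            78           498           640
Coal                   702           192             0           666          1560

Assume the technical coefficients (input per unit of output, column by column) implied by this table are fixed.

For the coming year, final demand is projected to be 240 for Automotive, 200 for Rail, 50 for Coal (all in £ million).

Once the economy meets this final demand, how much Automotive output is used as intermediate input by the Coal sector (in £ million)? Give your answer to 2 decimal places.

z_AC = 136.18

Technical coefficients a_ij = z_ij / X_j:
  a_AA = 0/1560 = 0.00, a_RA = 0/1560 = 0.00, a_CA = 702/1560 = 0.45
  a_AR = 288/640 = 0.45, a_RR = 64/640 = 0.10, a_CR = 192/640 = 0.30
  a_AC = 624/1560 = 0.40, a_RC = 78/1560 = 0.05, a_CC = 0/1560 = 0.00
I − A =
  [   1.00    -0.45    -0.40]
  [   0.00     0.90    -0.05]
  [  -0.45    -0.30     1.00]
Cofactors of I−A, C_ij = (−1)^(i+j)·(minor ij) (rows/columns in the sector order above):
  C_11 = (0.90)(1.00) − (-0.05)(-0.30) = 0.8850
  C_12 = −[(0.00)(1.00) − (-0.05)(-0.45)] = 0.0225
  C_13 = (0.00)(-0.30) − (0.90)(-0.45) = 0.4050
  C_21 = −[(-0.45)(1.00) − (-0.40)(-0.30)] = 0.5700
  C_22 = (1.00)(1.00) − (-0.40)(-0.45) = 0.8200
  C_23 = −[(1.00)(-0.30) − (-0.45)(-0.45)] = 0.5025
  C_31 = (-0.45)(-0.05) − (-0.40)(0.90) = 0.3825
  C_32 = −[(1.00)(-0.05) − (-0.40)(0.00)] = 0.0500
  C_33 = (1.00)(0.90) − (-0.45)(0.00) = 0.9000
det(I−A) = Σ_j (I−A)_1j·C_1j = (1.00)(0.8850) + (-0.45)(0.0225) + (-0.40)(0.4050) = 0.712875
adj(I−A) = Cᵀ =
  [ 0.8850   0.5700   0.3825]
  [ 0.0225   0.8200   0.0500]
  [ 0.4050   0.5025   0.9000]
(I − A)⁻¹ = adj(I−A) / det(I−A) ≈
  [   1.2415     0.7996     0.5366]
  [   0.0316     1.1503     0.0701]
  [   0.5681     0.7049     1.2625]
First solve x = (I − A)⁻¹ d = adj(I−A)·d / det(I−A); in particular x_C = (0.4050·240 + 0.5025·200 + 0.9000·50) / 0.712875 = 242.70 / 0.712875 ≈ 340.4524.
Intermediate flow from A to C: z_AC = a_AC · x_C = 0.40 × 242.70 / 0.712875 = 97.08 / 0.712875 ≈ 136.18.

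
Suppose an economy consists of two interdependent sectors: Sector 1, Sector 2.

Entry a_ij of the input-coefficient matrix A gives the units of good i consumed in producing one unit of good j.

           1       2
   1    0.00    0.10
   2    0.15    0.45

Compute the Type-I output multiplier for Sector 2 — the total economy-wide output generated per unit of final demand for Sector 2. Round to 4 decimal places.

m_2 = 2.0561

I − A =
  [   1.00    -0.10]
  [  -0.15     0.55]
det(I−A) = (1.00)(0.55) − (-0.10)(-0.15) = 0.5350
adj(I−A) = [[0.55, 0.10], [0.15, 1.00]]
(I − A)⁻¹ = adj(I−A) / det(I−A) ≈
  [   1.02804     0.18692]
  [   0.28037     1.86916]
The output multiplier for sector j is the column-j sum of the Leontief inverse (I − A)⁻¹ = adj(I−A) / det(I−A).
Column 2 of adj(I−A): (0.10, 1.00); det(I−A) = 0.5350.
m_2 = (0.10 + 1.00) / 0.5350 = 1.10 / 0.5350 ≈ 2.0561.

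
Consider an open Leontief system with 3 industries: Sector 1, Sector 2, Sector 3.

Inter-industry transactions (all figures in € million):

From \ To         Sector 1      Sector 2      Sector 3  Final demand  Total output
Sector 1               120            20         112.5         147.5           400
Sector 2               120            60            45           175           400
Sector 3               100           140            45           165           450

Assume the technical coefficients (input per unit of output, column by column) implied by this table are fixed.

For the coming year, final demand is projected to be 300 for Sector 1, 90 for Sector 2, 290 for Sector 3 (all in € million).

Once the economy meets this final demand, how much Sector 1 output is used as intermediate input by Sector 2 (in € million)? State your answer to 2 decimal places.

Technical coefficients a_ij = z_ij / X_j:
  a_11 = 120/400 = 0.30, a_21 = 120/400 = 0.30, a_31 = 100/400 = 0.25
  a_12 = 20/400 = 0.05, a_22 = 60/400 = 0.15, a_32 = 140/400 = 0.35
  a_13 = 112.5/450 = 0.25, a_23 = 45/450 = 0.10, a_33 = 45/450 = 0.10
I − A =
  [   0.70    -0.05    -0.25]
  [  -0.30     0.85    -0.10]
  [  -0.25    -0.35     0.90]
Cofactors of I−A, C_ij = (−1)^(i+j)·(minor ij) (rows/columns in the sector order above):
  C_11 = (0.85)(0.90) − (-0.10)(-0.35) = 0.7300
  C_12 = −[(-0.30)(0.90) − (-0.10)(-0.25)] = 0.2950
  C_13 = (-0.30)(-0.35) − (0.85)(-0.25) = 0.3175
  C_21 = −[(-0.05)(0.90) − (-0.25)(-0.35)] = 0.1325
  C_22 = (0.70)(0.90) − (-0.25)(-0.25) = 0.5675
  C_23 = −[(0.70)(-0.35) − (-0.05)(-0.25)] = 0.2575
  C_31 = (-0.05)(-0.10) − (-0.25)(0.85) = 0.2175
  C_32 = −[(0.70)(-0.10) − (-0.25)(-0.30)] = 0.1450
  C_33 = (0.70)(0.85) − (-0.05)(-0.30) = 0.5800
det(I−A) = Σ_j (I−A)_1j·C_1j = (0.70)(0.7300) + (-0.05)(0.2950) + (-0.25)(0.3175) = 0.416875
adj(I−A) = Cᵀ =
  [ 0.7300   0.1325   0.2175]
  [ 0.2950   0.5675   0.1450]
  [ 0.3175   0.2575   0.5800]
(I − A)⁻¹ = adj(I−A) / det(I−A) ≈
  [   1.7511     0.3178     0.5217]
  [   0.7076     1.3613     0.3478]
  [   0.7616     0.6177     1.3913]
First solve x = (I − A)⁻¹ d = adj(I−A)·d / det(I−A); in particular x_2 = (0.2950·300 + 0.5675·90 + 0.1450·290) / 0.416875 = 181.625 / 0.416875 ≈ 435.6822.
Intermediate flow from 1 to 2: z_12 = a_12 · x_2 = 0.05 × 181.625 / 0.416875 = 9.08125 / 0.416875 ≈ 21.78.

z_12 = 21.78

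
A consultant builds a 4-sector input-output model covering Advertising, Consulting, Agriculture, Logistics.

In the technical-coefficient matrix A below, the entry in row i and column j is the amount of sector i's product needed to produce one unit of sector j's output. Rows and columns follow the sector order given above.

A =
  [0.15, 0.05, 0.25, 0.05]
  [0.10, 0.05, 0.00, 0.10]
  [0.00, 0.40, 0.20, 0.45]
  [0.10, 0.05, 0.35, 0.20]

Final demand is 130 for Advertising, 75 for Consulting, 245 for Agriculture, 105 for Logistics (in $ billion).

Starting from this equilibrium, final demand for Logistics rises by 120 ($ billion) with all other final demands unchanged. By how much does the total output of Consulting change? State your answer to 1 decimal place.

Δx_2 = 28.8

I − A =
  [   0.85    -0.05    -0.25    -0.05]
  [  -0.10     0.95     0.00    -0.10]
  [   0.00    -0.40     0.80    -0.45]
  [  -0.10    -0.05    -0.35     0.80]
Compute the cofactors C_ij = (−1)^(i+j)·(3×3 minor ij) of I−A; the adjugate is their transpose:
adj(I−A) = Cᵀ =
  [ 0.440375   0.118750   0.207125   0.158875]
  [ 0.056250   0.394875   0.054000   0.083250]
  [ 0.081000   0.291375   0.632250   0.397125]
  [ 0.094000   0.167000   0.305875   0.632000]
det(I−A) = Σ_j (I−A)_1j·C_1j = (0.85)(0.440375) + (-0.05)(0.056250) + (-0.25)(0.081000) + (-0.05)(0.094000) = 0.34655625
(I − A)⁻¹ = adj(I−A) / det(I−A) ≈
  [   1.2707     0.3427     0.5977     0.4584]
  [   0.1623     1.1394     0.1558     0.2402]
  [   0.2337     0.8408     1.8244     1.1459]
  [   0.2712     0.4819     0.8826     1.8237]
Δx = (I − A)⁻¹ Δd with Δd having +120 in the Logistics component and 0 elsewhere.
So Δx_2 = L_24 · (+120), where L_24 = adj(I−A)_24 / det(I−A) = 0.083250 / 0.34655625.
Δx_2 = 0.083250 × (+120) / 0.34655625 = 9.99 / 0.34655625 ≈ 28.8.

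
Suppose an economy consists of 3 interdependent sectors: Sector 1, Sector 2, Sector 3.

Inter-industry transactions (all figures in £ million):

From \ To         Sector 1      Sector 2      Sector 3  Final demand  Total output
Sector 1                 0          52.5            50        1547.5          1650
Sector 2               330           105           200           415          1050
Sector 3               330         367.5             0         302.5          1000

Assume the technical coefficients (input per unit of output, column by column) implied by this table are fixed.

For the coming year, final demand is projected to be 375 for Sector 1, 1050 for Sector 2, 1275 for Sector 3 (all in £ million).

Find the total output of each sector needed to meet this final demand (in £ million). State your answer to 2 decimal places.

Technical coefficients a_ij = z_ij / X_j:
  a_11 = 0/1650 = 0.00, a_21 = 330/1650 = 0.20, a_31 = 330/1650 = 0.20
  a_12 = 52.5/1050 = 0.05, a_22 = 105/1050 = 0.10, a_32 = 367.5/1050 = 0.35
  a_13 = 50/1000 = 0.05, a_23 = 200/1000 = 0.20, a_33 = 0/1000 = 0.00
I − A =
  [   1.00    -0.05    -0.05]
  [  -0.20     0.90    -0.20]
  [  -0.20    -0.35     1.00]
Cofactors of I−A, C_ij = (−1)^(i+j)·(minor ij) (rows/columns in the sector order above):
  C_11 = (0.90)(1.00) − (-0.20)(-0.35) = 0.8300
  C_12 = −[(-0.20)(1.00) − (-0.20)(-0.20)] = 0.2400
  C_13 = (-0.20)(-0.35) − (0.90)(-0.20) = 0.2500
  C_21 = −[(-0.05)(1.00) − (-0.05)(-0.35)] = 0.0675
  C_22 = (1.00)(1.00) − (-0.05)(-0.20) = 0.9900
  C_23 = −[(1.00)(-0.35) − (-0.05)(-0.20)] = 0.3600
  C_31 = (-0.05)(-0.20) − (-0.05)(0.90) = 0.0550
  C_32 = −[(1.00)(-0.20) − (-0.05)(-0.20)] = 0.2100
  C_33 = (1.00)(0.90) − (-0.05)(-0.20) = 0.8900
det(I−A) = Σ_j (I−A)_1j·C_1j = (1.00)(0.8300) + (-0.05)(0.2400) + (-0.05)(0.2500) = 0.8055
adj(I−A) = Cᵀ =
  [ 0.8300   0.0675   0.0550]
  [ 0.2400   0.9900   0.2100]
  [ 0.2500   0.3600   0.8900]
(I − A)⁻¹ = adj(I−A) / det(I−A) ≈
  [   1.0304     0.0838     0.0683]
  [   0.2980     1.2291     0.2607]
  [   0.3104     0.4469     1.1049]
x = (I − A)⁻¹ d = adj(I−A)·d / det(I−A), with det(I−A) = 0.8055:
  x_1 = (0.8300·375 + 0.0675·1050 + 0.0550·1275) / 0.8055 = 452.25 / 0.8055 ≈ 561.45
  x_2 = (0.2400·375 + 0.9900·1050 + 0.2100·1275) / 0.8055 = 1397.25 / 0.8055 ≈ 1734.64
  x_3 = (0.2500·375 + 0.3600·1050 + 0.8900·1275) / 0.8055 = 1606.50 / 0.8055 ≈ 1994.41

x_1 = 561.45, x_2 = 1734.64, x_3 = 1994.41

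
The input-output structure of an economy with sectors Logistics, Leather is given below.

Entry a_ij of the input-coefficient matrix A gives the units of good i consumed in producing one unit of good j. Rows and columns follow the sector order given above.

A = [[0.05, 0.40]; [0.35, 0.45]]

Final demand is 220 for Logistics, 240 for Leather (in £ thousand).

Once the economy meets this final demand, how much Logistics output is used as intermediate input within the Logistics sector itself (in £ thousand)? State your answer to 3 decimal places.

z_11 = 28.366

I − A =
  [   0.95    -0.40]
  [  -0.35     0.55]
det(I−A) = (0.95)(0.55) − (-0.40)(-0.35) = 0.3825
adj(I−A) = [[0.55, 0.40], [0.35, 0.95]]
(I − A)⁻¹ = adj(I−A) / det(I−A) ≈
  [   1.4379     1.0458]
  [   0.9150     2.4837]
First solve x = (I − A)⁻¹ d = adj(I−A)·d / det(I−A); in particular x_1 = (0.55·220 + 0.40·240) / 0.3825 = 217.00 / 0.3825 ≈ 567.32026.
Intermediate flow from 1 to 1: z_11 = a_11 · x_1 = 0.05 × 217.00 / 0.3825 = 10.85 / 0.3825 ≈ 28.366.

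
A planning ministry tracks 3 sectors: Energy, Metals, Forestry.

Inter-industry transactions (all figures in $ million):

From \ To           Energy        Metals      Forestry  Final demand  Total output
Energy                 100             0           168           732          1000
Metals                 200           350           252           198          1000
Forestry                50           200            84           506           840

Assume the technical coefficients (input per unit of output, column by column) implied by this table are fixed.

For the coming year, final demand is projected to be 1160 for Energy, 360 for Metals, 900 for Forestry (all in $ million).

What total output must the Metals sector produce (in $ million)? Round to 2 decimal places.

x_2 = 1731.88

Technical coefficients a_ij = z_ij / X_j:
  a_11 = 100/1000 = 0.10, a_21 = 200/1000 = 0.20, a_31 = 50/1000 = 0.05
  a_12 = 0/1000 = 0.00, a_22 = 350/1000 = 0.35, a_32 = 200/1000 = 0.20
  a_13 = 168/840 = 0.20, a_23 = 252/840 = 0.30, a_33 = 84/840 = 0.10
I − A =
  [   0.90     0.00    -0.20]
  [  -0.20     0.65    -0.30]
  [  -0.05    -0.20     0.90]
Cofactors of I−A, C_ij = (−1)^(i+j)·(minor ij) (rows/columns in the sector order above):
  C_11 = (0.65)(0.90) − (-0.30)(-0.20) = 0.5250
  C_12 = −[(-0.20)(0.90) − (-0.30)(-0.05)] = 0.1950
  C_13 = (-0.20)(-0.20) − (0.65)(-0.05) = 0.0725
  C_21 = −[(0.00)(0.90) − (-0.20)(-0.20)] = 0.0400
  C_22 = (0.90)(0.90) − (-0.20)(-0.05) = 0.8000
  C_23 = −[(0.90)(-0.20) − (0.00)(-0.05)] = 0.1800
  C_31 = (0.00)(-0.30) − (-0.20)(0.65) = 0.1300
  C_32 = −[(0.90)(-0.30) − (-0.20)(-0.20)] = 0.3100
  C_33 = (0.90)(0.65) − (0.00)(-0.20) = 0.5850
det(I−A) = Σ_j (I−A)_1j·C_1j = (0.90)(0.5250) + (0.00)(0.1950) + (-0.20)(0.0725) = 0.4580
adj(I−A) = Cᵀ =
  [ 0.5250   0.0400   0.1300]
  [ 0.1950   0.8000   0.3100]
  [ 0.0725   0.1800   0.5850]
(I − A)⁻¹ = adj(I−A) / det(I−A) ≈
  [   1.1463     0.0873     0.2838]
  [   0.4258     1.7467     0.6769]
  [   0.1583     0.3930     1.2773]
x = (I − A)⁻¹ d = adj(I−A)·d / det(I−A), with det(I−A) = 0.4580:
  x_1 = (0.5250·1160 + 0.0400·360 + 0.1300·900) / 0.4580 = 740.40 / 0.4580 ≈ 1616.59
  x_2 = (0.1950·1160 + 0.8000·360 + 0.3100·900) / 0.4580 = 793.20 / 0.4580 ≈ 1731.88
  x_3 = (0.0725·1160 + 0.1800·360 + 0.5850·900) / 0.4580 = 675.40 / 0.4580 ≈ 1474.67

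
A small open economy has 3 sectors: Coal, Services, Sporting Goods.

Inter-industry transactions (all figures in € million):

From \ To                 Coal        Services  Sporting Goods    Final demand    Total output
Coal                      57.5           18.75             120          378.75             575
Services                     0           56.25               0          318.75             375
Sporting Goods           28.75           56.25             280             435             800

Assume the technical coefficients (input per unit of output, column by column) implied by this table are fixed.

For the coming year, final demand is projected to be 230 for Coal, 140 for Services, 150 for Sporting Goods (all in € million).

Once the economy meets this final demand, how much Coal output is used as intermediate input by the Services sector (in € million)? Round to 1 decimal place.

Technical coefficients a_ij = z_ij / X_j:
  a_11 = 57.5/575 = 0.10, a_21 = 0/575 = 0.00, a_31 = 28.75/575 = 0.05
  a_12 = 18.75/375 = 0.05, a_22 = 56.25/375 = 0.15, a_32 = 56.25/375 = 0.15
  a_13 = 120/800 = 0.15, a_23 = 0/800 = 0.00, a_33 = 280/800 = 0.35
I − A =
  [   0.90    -0.05    -0.15]
  [   0.00     0.85     0.00]
  [  -0.05    -0.15     0.65]
Cofactors of I−A, C_ij = (−1)^(i+j)·(minor ij) (rows/columns in the sector order above):
  C_11 = (0.85)(0.65) − (0.00)(-0.15) = 0.5525
  C_12 = −[(0.00)(0.65) − (0.00)(-0.05)] = 0.0000
  C_13 = (0.00)(-0.15) − (0.85)(-0.05) = 0.0425
  C_21 = −[(-0.05)(0.65) − (-0.15)(-0.15)] = 0.0550
  C_22 = (0.90)(0.65) − (-0.15)(-0.05) = 0.5775
  C_23 = −[(0.90)(-0.15) − (-0.05)(-0.05)] = 0.1375
  C_31 = (-0.05)(0.00) − (-0.15)(0.85) = 0.1275
  C_32 = −[(0.90)(0.00) − (-0.15)(0.00)] = 0.0000
  C_33 = (0.90)(0.85) − (-0.05)(0.00) = 0.7650
det(I−A) = Σ_j (I−A)_1j·C_1j = (0.90)(0.5525) + (-0.05)(0.0000) + (-0.15)(0.0425) = 0.490875
adj(I−A) = Cᵀ =
  [ 0.5525   0.0550   0.1275]
  [ 0.0000   0.5775   0.0000]
  [ 0.0425   0.1375   0.7650]
(I − A)⁻¹ = adj(I−A) / det(I−A) ≈
  [   1.1255     0.1120     0.2597]
  [   0.0000     1.1765     0.0000]
  [   0.0866     0.2801     1.5584]
First solve x = (I − A)⁻¹ d = adj(I−A)·d / det(I−A); in particular x_2 = (0.0000·230 + 0.5775·140 + 0.0000·150) / 0.490875 = 80.85 / 0.490875 ≈ 164.706.
Intermediate flow from 1 to 2: z_12 = a_12 · x_2 = 0.05 × 80.85 / 0.490875 = 4.0425 / 0.490875 ≈ 8.2.

z_12 = 8.2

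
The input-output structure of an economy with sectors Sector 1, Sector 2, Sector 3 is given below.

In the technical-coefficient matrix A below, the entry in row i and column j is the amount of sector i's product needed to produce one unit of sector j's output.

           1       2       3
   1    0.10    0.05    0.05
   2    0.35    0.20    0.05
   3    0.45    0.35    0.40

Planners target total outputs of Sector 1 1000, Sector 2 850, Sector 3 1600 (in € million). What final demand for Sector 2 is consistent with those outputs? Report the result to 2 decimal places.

I − A =
  [   0.90    -0.05    -0.05]
  [  -0.35     0.80    -0.05]
  [  -0.45    -0.35     0.60]
d = (I − A) x:
  d_1 = (+0.90)·1000 + (-0.05)·850 + (-0.05)·1600 = 777.50
  d_2 = (-0.35)·1000 + (+0.80)·850 + (-0.05)·1600 = 250.00
  d_3 = (-0.45)·1000 + (-0.35)·850 + (+0.60)·1600 = 212.50

d_2 = 250.00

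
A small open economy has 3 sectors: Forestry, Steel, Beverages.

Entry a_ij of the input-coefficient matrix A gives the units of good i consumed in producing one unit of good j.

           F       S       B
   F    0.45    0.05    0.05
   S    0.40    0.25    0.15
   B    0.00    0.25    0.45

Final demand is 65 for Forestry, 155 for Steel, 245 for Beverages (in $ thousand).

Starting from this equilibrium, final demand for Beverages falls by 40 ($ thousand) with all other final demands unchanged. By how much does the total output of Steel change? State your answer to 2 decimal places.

I − A =
  [   0.55    -0.05    -0.05]
  [  -0.40     0.75    -0.15]
  [   0.00    -0.25     0.55]
Cofactors of I−A, C_ij = (−1)^(i+j)·(minor ij) (rows/columns in the sector order above):
  C_11 = (0.75)(0.55) − (-0.15)(-0.25) = 0.3750
  C_12 = −[(-0.40)(0.55) − (-0.15)(0.00)] = 0.2200
  C_13 = (-0.40)(-0.25) − (0.75)(0.00) = 0.1000
  C_21 = −[(-0.05)(0.55) − (-0.05)(-0.25)] = 0.0400
  C_22 = (0.55)(0.55) − (-0.05)(0.00) = 0.3025
  C_23 = −[(0.55)(-0.25) − (-0.05)(0.00)] = 0.1375
  C_31 = (-0.05)(-0.15) − (-0.05)(0.75) = 0.0450
  C_32 = −[(0.55)(-0.15) − (-0.05)(-0.40)] = 0.1025
  C_33 = (0.55)(0.75) − (-0.05)(-0.40) = 0.3925
det(I−A) = Σ_j (I−A)_1j·C_1j = (0.55)(0.3750) + (-0.05)(0.2200) + (-0.05)(0.1000) = 0.19025
adj(I−A) = Cᵀ =
  [ 0.3750   0.0400   0.0450]
  [ 0.2200   0.3025   0.1025]
  [ 0.1000   0.1375   0.3925]
(I − A)⁻¹ = adj(I−A) / det(I−A) ≈
  [   1.9711     0.2102     0.2365]
  [   1.1564     1.5900     0.5388]
  [   0.5256     0.7227     2.0631]
Δx = (I − A)⁻¹ Δd with Δd having -40 in the Beverages component and 0 elsewhere.
So Δx_S = L_SB · (-40), where L_SB = adj(I−A)_SB / det(I−A) = 0.1025 / 0.19025.
Δx_S = 0.1025 × (-40) / 0.19025 = -4.10 / 0.19025 ≈ -21.55.

Δx_S = -21.55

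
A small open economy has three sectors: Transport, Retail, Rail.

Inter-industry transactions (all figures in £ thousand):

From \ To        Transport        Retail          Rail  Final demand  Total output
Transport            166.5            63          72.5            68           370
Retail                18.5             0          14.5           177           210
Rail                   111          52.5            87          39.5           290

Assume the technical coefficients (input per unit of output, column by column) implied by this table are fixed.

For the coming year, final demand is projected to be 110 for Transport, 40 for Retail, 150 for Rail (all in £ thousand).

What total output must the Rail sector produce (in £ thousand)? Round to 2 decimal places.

x_3 = 434.12

Technical coefficients a_ij = z_ij / X_j:
  a_11 = 166.5/370 = 0.45, a_21 = 18.5/370 = 0.05, a_31 = 111/370 = 0.30
  a_12 = 63/210 = 0.30, a_22 = 0/210 = 0.00, a_32 = 52.5/210 = 0.25
  a_13 = 72.5/290 = 0.25, a_23 = 14.5/290 = 0.05, a_33 = 87/290 = 0.30
I − A =
  [   0.55    -0.30    -0.25]
  [  -0.05     1.00    -0.05]
  [  -0.30    -0.25     0.70]
Cofactors of I−A, C_ij = (−1)^(i+j)·(minor ij) (rows/columns in the sector order above):
  C_11 = (1.00)(0.70) − (-0.05)(-0.25) = 0.6875
  C_12 = −[(-0.05)(0.70) − (-0.05)(-0.30)] = 0.0500
  C_13 = (-0.05)(-0.25) − (1.00)(-0.30) = 0.3125
  C_21 = −[(-0.30)(0.70) − (-0.25)(-0.25)] = 0.2725
  C_22 = (0.55)(0.70) − (-0.25)(-0.30) = 0.3100
  C_23 = −[(0.55)(-0.25) − (-0.30)(-0.30)] = 0.2275
  C_31 = (-0.30)(-0.05) − (-0.25)(1.00) = 0.2650
  C_32 = −[(0.55)(-0.05) − (-0.25)(-0.05)] = 0.0400
  C_33 = (0.55)(1.00) − (-0.30)(-0.05) = 0.5350
det(I−A) = Σ_j (I−A)_1j·C_1j = (0.55)(0.6875) + (-0.30)(0.0500) + (-0.25)(0.3125) = 0.2850
adj(I−A) = Cᵀ =
  [ 0.6875   0.2725   0.2650]
  [ 0.0500   0.3100   0.0400]
  [ 0.3125   0.2275   0.5350]
(I − A)⁻¹ = adj(I−A) / det(I−A) ≈
  [   2.4123     0.9561     0.9298]
  [   0.1754     1.0877     0.1404]
  [   1.0965     0.7982     1.8772]
x = (I − A)⁻¹ d = adj(I−A)·d / det(I−A), with det(I−A) = 0.2850:
  x_1 = (0.6875·110 + 0.2725·40 + 0.2650·150) / 0.2850 = 126.275 / 0.2850 ≈ 443.07
  x_2 = (0.0500·110 + 0.3100·40 + 0.0400·150) / 0.2850 = 23.90 / 0.2850 ≈ 83.86
  x_3 = (0.3125·110 + 0.2275·40 + 0.5350·150) / 0.2850 = 123.725 / 0.2850 ≈ 434.12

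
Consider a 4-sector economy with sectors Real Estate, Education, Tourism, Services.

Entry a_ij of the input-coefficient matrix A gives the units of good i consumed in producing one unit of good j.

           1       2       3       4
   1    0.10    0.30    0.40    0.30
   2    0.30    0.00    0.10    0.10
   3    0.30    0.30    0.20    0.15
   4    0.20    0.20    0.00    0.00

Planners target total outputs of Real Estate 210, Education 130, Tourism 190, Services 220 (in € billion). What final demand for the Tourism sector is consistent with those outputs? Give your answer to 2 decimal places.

I − A =
  [   0.90    -0.30    -0.40    -0.30]
  [  -0.30     1.00    -0.10    -0.10]
  [  -0.30    -0.30     0.80    -0.15]
  [  -0.20    -0.20     0.00     1.00]
d = (I − A) x:
  d_1 = (+0.90)·210 + (-0.30)·130 + (-0.40)·190 + (-0.30)·220 = 8.00
  d_2 = (-0.30)·210 + (+1.00)·130 + (-0.10)·190 + (-0.10)·220 = 26.00
  d_3 = (-0.30)·210 + (-0.30)·130 + (+0.80)·190 + (-0.15)·220 = 17.00
  d_4 = (-0.20)·210 + (-0.20)·130 + (+0.00)·190 + (+1.00)·220 = 152.00

d_3 = 17.00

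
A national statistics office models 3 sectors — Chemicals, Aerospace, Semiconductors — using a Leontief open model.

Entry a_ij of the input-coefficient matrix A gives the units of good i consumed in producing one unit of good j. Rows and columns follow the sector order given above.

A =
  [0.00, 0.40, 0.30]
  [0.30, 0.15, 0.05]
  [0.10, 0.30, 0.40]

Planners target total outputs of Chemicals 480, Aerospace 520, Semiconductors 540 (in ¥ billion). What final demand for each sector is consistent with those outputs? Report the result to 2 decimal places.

d_1 = 110.00, d_2 = 271.00, d_3 = 120.00

I − A =
  [   1.00    -0.40    -0.30]
  [  -0.30     0.85    -0.05]
  [  -0.10    -0.30     0.60]
d = (I − A) x:
  d_1 = (+1.00)·480 + (-0.40)·520 + (-0.30)·540 = 110.00
  d_2 = (-0.30)·480 + (+0.85)·520 + (-0.05)·540 = 271.00
  d_3 = (-0.10)·480 + (-0.30)·520 + (+0.60)·540 = 120.00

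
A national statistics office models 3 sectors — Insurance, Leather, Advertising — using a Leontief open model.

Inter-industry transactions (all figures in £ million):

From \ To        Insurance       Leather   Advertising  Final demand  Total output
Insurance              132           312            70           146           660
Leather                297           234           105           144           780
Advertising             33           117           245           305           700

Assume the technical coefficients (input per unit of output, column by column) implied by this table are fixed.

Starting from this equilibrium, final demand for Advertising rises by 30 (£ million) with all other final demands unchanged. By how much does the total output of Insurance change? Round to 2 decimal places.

Δx_1 = 18.08

Technical coefficients a_ij = z_ij / X_j:
  a_11 = 132/660 = 0.20, a_21 = 297/660 = 0.45, a_31 = 33/660 = 0.05
  a_12 = 312/780 = 0.40, a_22 = 234/780 = 0.30, a_32 = 117/780 = 0.15
  a_13 = 70/700 = 0.10, a_23 = 105/700 = 0.15, a_33 = 245/700 = 0.35
I − A =
  [   0.80    -0.40    -0.10]
  [  -0.45     0.70    -0.15]
  [  -0.05    -0.15     0.65]
Cofactors of I−A, C_ij = (−1)^(i+j)·(minor ij) (rows/columns in the sector order above):
  C_11 = (0.70)(0.65) − (-0.15)(-0.15) = 0.4325
  C_12 = −[(-0.45)(0.65) − (-0.15)(-0.05)] = 0.3000
  C_13 = (-0.45)(-0.15) − (0.70)(-0.05) = 0.1025
  C_21 = −[(-0.40)(0.65) − (-0.10)(-0.15)] = 0.2750
  C_22 = (0.80)(0.65) − (-0.10)(-0.05) = 0.5150
  C_23 = −[(0.80)(-0.15) − (-0.40)(-0.05)] = 0.1400
  C_31 = (-0.40)(-0.15) − (-0.10)(0.70) = 0.1300
  C_32 = −[(0.80)(-0.15) − (-0.10)(-0.45)] = 0.1650
  C_33 = (0.80)(0.70) − (-0.40)(-0.45) = 0.3800
det(I−A) = Σ_j (I−A)_1j·C_1j = (0.80)(0.4325) + (-0.40)(0.3000) + (-0.10)(0.1025) = 0.21575
adj(I−A) = Cᵀ =
  [ 0.4325   0.2750   0.1300]
  [ 0.3000   0.5150   0.1650]
  [ 0.1025   0.1400   0.3800]
(I − A)⁻¹ = adj(I−A) / det(I−A) ≈
  [   2.0046     1.2746     0.6025]
  [   1.3905     2.3870     0.7648]
  [   0.4751     0.6489     1.7613]
Δx = (I − A)⁻¹ Δd with Δd having +30 in the Advertising component and 0 elsewhere.
So Δx_1 = L_13 · (+30), where L_13 = adj(I−A)_13 / det(I−A) = 0.1300 / 0.21575.
Δx_1 = 0.1300 × (+30) / 0.21575 = 3.90 / 0.21575 ≈ 18.08.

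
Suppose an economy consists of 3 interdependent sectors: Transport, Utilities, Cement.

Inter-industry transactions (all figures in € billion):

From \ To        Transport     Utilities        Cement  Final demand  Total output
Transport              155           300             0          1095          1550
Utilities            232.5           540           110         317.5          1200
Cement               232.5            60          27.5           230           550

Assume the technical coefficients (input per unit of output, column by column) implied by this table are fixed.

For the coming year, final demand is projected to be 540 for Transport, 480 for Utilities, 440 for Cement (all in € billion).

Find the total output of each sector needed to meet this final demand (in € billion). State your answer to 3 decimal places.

x_T = 987.145, x_U = 1393.722, x_C = 692.377

Technical coefficients a_ij = z_ij / X_j:
  a_TT = 155/1550 = 0.10, a_UT = 232.5/1550 = 0.15, a_CT = 232.5/1550 = 0.15
  a_TU = 300/1200 = 0.25, a_UU = 540/1200 = 0.45, a_CU = 60/1200 = 0.05
  a_TC = 0/550 = 0.00, a_UC = 110/550 = 0.20, a_CC = 27.5/550 = 0.05
I − A =
  [   0.90    -0.25     0.00]
  [  -0.15     0.55    -0.20]
  [  -0.15    -0.05     0.95]
Cofactors of I−A, C_ij = (−1)^(i+j)·(minor ij) (rows/columns in the sector order above):
  C_11 = (0.55)(0.95) − (-0.20)(-0.05) = 0.5125
  C_12 = −[(-0.15)(0.95) − (-0.20)(-0.15)] = 0.1725
  C_13 = (-0.15)(-0.05) − (0.55)(-0.15) = 0.0900
  C_21 = −[(-0.25)(0.95) − (0.00)(-0.05)] = 0.2375
  C_22 = (0.90)(0.95) − (0.00)(-0.15) = 0.8550
  C_23 = −[(0.90)(-0.05) − (-0.25)(-0.15)] = 0.0825
  C_31 = (-0.25)(-0.20) − (0.00)(0.55) = 0.0500
  C_32 = −[(0.90)(-0.20) − (0.00)(-0.15)] = 0.1800
  C_33 = (0.90)(0.55) − (-0.25)(-0.15) = 0.4575
det(I−A) = Σ_j (I−A)_1j·C_1j = (0.90)(0.5125) + (-0.25)(0.1725) + (0.00)(0.0900) = 0.418125
adj(I−A) = Cᵀ =
  [ 0.5125   0.2375   0.0500]
  [ 0.1725   0.8550   0.1800]
  [ 0.0900   0.0825   0.4575]
(I − A)⁻¹ = adj(I−A) / det(I−A) ≈
  [   1.2257     0.5680     0.1196]
  [   0.4126     2.0448     0.4305]
  [   0.2152     0.1973     1.0942]
x = (I − A)⁻¹ d = adj(I−A)·d / det(I−A), with det(I−A) = 0.418125:
  x_T = (0.5125·540 + 0.2375·480 + 0.0500·440) / 0.418125 = 412.75 / 0.418125 ≈ 987.145
  x_U = (0.1725·540 + 0.8550·480 + 0.1800·440) / 0.418125 = 582.75 / 0.418125 ≈ 1393.722
  x_C = (0.0900·540 + 0.0825·480 + 0.4575·440) / 0.418125 = 289.50 / 0.418125 ≈ 692.377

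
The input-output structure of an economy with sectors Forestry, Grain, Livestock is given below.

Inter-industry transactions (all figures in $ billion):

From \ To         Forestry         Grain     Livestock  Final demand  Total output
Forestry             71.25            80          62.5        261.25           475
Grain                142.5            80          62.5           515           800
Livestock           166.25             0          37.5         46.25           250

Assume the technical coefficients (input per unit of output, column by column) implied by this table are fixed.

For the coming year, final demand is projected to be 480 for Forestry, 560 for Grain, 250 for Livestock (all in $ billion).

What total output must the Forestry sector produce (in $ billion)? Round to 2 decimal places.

x_F = 888.41

Technical coefficients a_ij = z_ij / X_j:
  a_FF = 71.25/475 = 0.15, a_GF = 142.5/475 = 0.30, a_LF = 166.25/475 = 0.35
  a_FG = 80/800 = 0.10, a_GG = 80/800 = 0.10, a_LG = 0/800 = 0.00
  a_FL = 62.5/250 = 0.25, a_GL = 62.5/250 = 0.25, a_LL = 37.5/250 = 0.15
I − A =
  [   0.85    -0.10    -0.25]
  [  -0.30     0.90    -0.25]
  [  -0.35     0.00     0.85]
Cofactors of I−A, C_ij = (−1)^(i+j)·(minor ij) (rows/columns in the sector order above):
  C_11 = (0.90)(0.85) − (-0.25)(0.00) = 0.7650
  C_12 = −[(-0.30)(0.85) − (-0.25)(-0.35)] = 0.3425
  C_13 = (-0.30)(0.00) − (0.90)(-0.35) = 0.3150
  C_21 = −[(-0.10)(0.85) − (-0.25)(0.00)] = 0.0850
  C_22 = (0.85)(0.85) − (-0.25)(-0.35) = 0.6350
  C_23 = −[(0.85)(0.00) − (-0.10)(-0.35)] = 0.0350
  C_31 = (-0.10)(-0.25) − (-0.25)(0.90) = 0.2500
  C_32 = −[(0.85)(-0.25) − (-0.25)(-0.30)] = 0.2875
  C_33 = (0.85)(0.90) − (-0.10)(-0.30) = 0.7350
det(I−A) = Σ_j (I−A)_1j·C_1j = (0.85)(0.7650) + (-0.10)(0.3425) + (-0.25)(0.3150) = 0.53725
adj(I−A) = Cᵀ =
  [ 0.7650   0.0850   0.2500]
  [ 0.3425   0.6350   0.2875]
  [ 0.3150   0.0350   0.7350]
(I − A)⁻¹ = adj(I−A) / det(I−A) ≈
  [   1.4239     0.1582     0.4653]
  [   0.6375     1.1819     0.5351]
  [   0.5863     0.0651     1.3681]
x = (I − A)⁻¹ d = adj(I−A)·d / det(I−A), with det(I−A) = 0.53725:
  x_F = (0.7650·480 + 0.0850·560 + 0.2500·250) / 0.53725 = 477.30 / 0.53725 ≈ 888.41
  x_G = (0.3425·480 + 0.6350·560 + 0.2875·250) / 0.53725 = 591.875 / 0.53725 ≈ 1101.68
  x_L = (0.3150·480 + 0.0350·560 + 0.7350·250) / 0.53725 = 354.55 / 0.53725 ≈ 659.93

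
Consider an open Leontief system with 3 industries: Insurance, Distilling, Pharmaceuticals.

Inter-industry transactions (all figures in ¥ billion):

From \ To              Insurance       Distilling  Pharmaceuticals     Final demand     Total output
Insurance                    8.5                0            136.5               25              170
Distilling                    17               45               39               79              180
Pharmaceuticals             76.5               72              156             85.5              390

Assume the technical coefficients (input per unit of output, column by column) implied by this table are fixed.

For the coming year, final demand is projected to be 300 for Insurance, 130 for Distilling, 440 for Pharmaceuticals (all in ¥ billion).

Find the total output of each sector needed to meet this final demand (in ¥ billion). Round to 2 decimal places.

x_I = 997.38, x_D = 552.99, x_P = 1850.02

Technical coefficients a_ij = z_ij / X_j:
  a_II = 8.5/170 = 0.05, a_DI = 17/170 = 0.10, a_PI = 76.5/170 = 0.45
  a_ID = 0/180 = 0.00, a_DD = 45/180 = 0.25, a_PD = 72/180 = 0.40
  a_IP = 136.5/390 = 0.35, a_DP = 39/390 = 0.10, a_PP = 156/390 = 0.40
I − A =
  [   0.95     0.00    -0.35]
  [  -0.10     0.75    -0.10]
  [  -0.45    -0.40     0.60]
Cofactors of I−A, C_ij = (−1)^(i+j)·(minor ij) (rows/columns in the sector order above):
  C_11 = (0.75)(0.60) − (-0.10)(-0.40) = 0.4100
  C_12 = −[(-0.10)(0.60) − (-0.10)(-0.45)] = 0.1050
  C_13 = (-0.10)(-0.40) − (0.75)(-0.45) = 0.3775
  C_21 = −[(0.00)(0.60) − (-0.35)(-0.40)] = 0.1400
  C_22 = (0.95)(0.60) − (-0.35)(-0.45) = 0.4125
  C_23 = −[(0.95)(-0.40) − (0.00)(-0.45)] = 0.3800
  C_31 = (0.00)(-0.10) − (-0.35)(0.75) = 0.2625
  C_32 = −[(0.95)(-0.10) − (-0.35)(-0.10)] = 0.1300
  C_33 = (0.95)(0.75) − (0.00)(-0.10) = 0.7125
det(I−A) = Σ_j (I−A)_1j·C_1j = (0.95)(0.4100) + (0.00)(0.1050) + (-0.35)(0.3775) = 0.257375
adj(I−A) = Cᵀ =
  [ 0.4100   0.1400   0.2625]
  [ 0.1050   0.4125   0.1300]
  [ 0.3775   0.3800   0.7125]
(I − A)⁻¹ = adj(I−A) / det(I−A) ≈
  [   1.5930     0.5440     1.0199]
  [   0.4080     1.6027     0.5051]
  [   1.4667     1.4764     2.7683]
x = (I − A)⁻¹ d = adj(I−A)·d / det(I−A), with det(I−A) = 0.257375:
  x_I = (0.4100·300 + 0.1400·130 + 0.2625·440) / 0.257375 = 256.70 / 0.257375 ≈ 997.38
  x_D = (0.1050·300 + 0.4125·130 + 0.1300·440) / 0.257375 = 142.325 / 0.257375 ≈ 552.99
  x_P = (0.3775·300 + 0.3800·130 + 0.7125·440) / 0.257375 = 476.15 / 0.257375 ≈ 1850.02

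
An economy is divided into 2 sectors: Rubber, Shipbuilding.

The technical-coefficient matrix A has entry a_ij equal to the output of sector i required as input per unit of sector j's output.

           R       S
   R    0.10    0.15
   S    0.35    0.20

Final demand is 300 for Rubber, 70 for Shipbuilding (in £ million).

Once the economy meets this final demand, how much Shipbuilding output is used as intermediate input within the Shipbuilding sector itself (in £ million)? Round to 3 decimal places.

z_SS = 50.337

I − A =
  [   0.90    -0.15]
  [  -0.35     0.80]
det(I−A) = (0.90)(0.80) − (-0.15)(-0.35) = 0.6675
adj(I−A) = [[0.80, 0.15], [0.35, 0.90]]
(I − A)⁻¹ = adj(I−A) / det(I−A) ≈
  [   1.1985     0.2247]
  [   0.5243     1.3483]
First solve x = (I − A)⁻¹ d = adj(I−A)·d / det(I−A); in particular x_S = (0.35·300 + 0.90·70) / 0.6675 = 168.00 / 0.6675 ≈ 251.68539.
Intermediate flow from S to S: z_SS = a_SS · x_S = 0.20 × 168.00 / 0.6675 = 33.60 / 0.6675 ≈ 50.337.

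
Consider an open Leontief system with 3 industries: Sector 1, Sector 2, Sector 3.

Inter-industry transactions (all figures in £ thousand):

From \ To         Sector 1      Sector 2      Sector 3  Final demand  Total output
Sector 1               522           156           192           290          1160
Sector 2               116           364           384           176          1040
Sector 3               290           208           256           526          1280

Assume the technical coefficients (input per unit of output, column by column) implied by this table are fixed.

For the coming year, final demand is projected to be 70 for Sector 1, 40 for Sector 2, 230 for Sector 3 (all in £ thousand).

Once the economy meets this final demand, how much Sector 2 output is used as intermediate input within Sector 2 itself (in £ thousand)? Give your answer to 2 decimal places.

z_22 = 118.21

Technical coefficients a_ij = z_ij / X_j:
  a_11 = 522/1160 = 0.45, a_21 = 116/1160 = 0.10, a_31 = 290/1160 = 0.25
  a_12 = 156/1040 = 0.15, a_22 = 364/1040 = 0.35, a_32 = 208/1040 = 0.20
  a_13 = 192/1280 = 0.15, a_23 = 384/1280 = 0.30, a_33 = 256/1280 = 0.20
I − A =
  [   0.55    -0.15    -0.15]
  [  -0.10     0.65    -0.30]
  [  -0.25    -0.20     0.80]
Cofactors of I−A, C_ij = (−1)^(i+j)·(minor ij) (rows/columns in the sector order above):
  C_11 = (0.65)(0.80) − (-0.30)(-0.20) = 0.4600
  C_12 = −[(-0.10)(0.80) − (-0.30)(-0.25)] = 0.1550
  C_13 = (-0.10)(-0.20) − (0.65)(-0.25) = 0.1825
  C_21 = −[(-0.15)(0.80) − (-0.15)(-0.20)] = 0.1500
  C_22 = (0.55)(0.80) − (-0.15)(-0.25) = 0.4025
  C_23 = −[(0.55)(-0.20) − (-0.15)(-0.25)] = 0.1475
  C_31 = (-0.15)(-0.30) − (-0.15)(0.65) = 0.1425
  C_32 = −[(0.55)(-0.30) − (-0.15)(-0.10)] = 0.1800
  C_33 = (0.55)(0.65) − (-0.15)(-0.10) = 0.3425
det(I−A) = Σ_j (I−A)_1j·C_1j = (0.55)(0.4600) + (-0.15)(0.1550) + (-0.15)(0.1825) = 0.202375
adj(I−A) = Cᵀ =
  [ 0.4600   0.1500   0.1425]
  [ 0.1550   0.4025   0.1800]
  [ 0.1825   0.1475   0.3425]
(I − A)⁻¹ = adj(I−A) / det(I−A) ≈
  [   2.2730     0.7412     0.7041]
  [   0.7659     1.9889     0.8894]
  [   0.9018     0.7288     1.6924]
First solve x = (I − A)⁻¹ d = adj(I−A)·d / det(I−A); in particular x_2 = (0.1550·70 + 0.4025·40 + 0.1800·230) / 0.202375 = 68.35 / 0.202375 ≈ 337.7393.
Intermediate flow from 2 to 2: z_22 = a_22 · x_2 = 0.35 × 68.35 / 0.202375 = 23.9225 / 0.202375 ≈ 118.21.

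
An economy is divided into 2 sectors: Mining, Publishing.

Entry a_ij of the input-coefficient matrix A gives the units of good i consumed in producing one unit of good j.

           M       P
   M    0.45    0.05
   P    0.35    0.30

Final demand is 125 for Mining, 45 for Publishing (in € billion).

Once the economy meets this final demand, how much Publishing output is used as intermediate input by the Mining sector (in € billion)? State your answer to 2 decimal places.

z_PM = 85.48

I − A =
  [   0.55    -0.05]
  [  -0.35     0.70]
det(I−A) = (0.55)(0.70) − (-0.05)(-0.35) = 0.3675
adj(I−A) = [[0.70, 0.05], [0.35, 0.55]]
(I − A)⁻¹ = adj(I−A) / det(I−A) ≈
  [   1.9048     0.1361]
  [   0.9524     1.4966]
First solve x = (I − A)⁻¹ d = adj(I−A)·d / det(I−A); in particular x_M = (0.70·125 + 0.05·45) / 0.3675 = 89.75 / 0.3675 ≈ 244.2177.
Intermediate flow from P to M: z_PM = a_PM · x_M = 0.35 × 89.75 / 0.3675 = 31.4125 / 0.3675 ≈ 85.48.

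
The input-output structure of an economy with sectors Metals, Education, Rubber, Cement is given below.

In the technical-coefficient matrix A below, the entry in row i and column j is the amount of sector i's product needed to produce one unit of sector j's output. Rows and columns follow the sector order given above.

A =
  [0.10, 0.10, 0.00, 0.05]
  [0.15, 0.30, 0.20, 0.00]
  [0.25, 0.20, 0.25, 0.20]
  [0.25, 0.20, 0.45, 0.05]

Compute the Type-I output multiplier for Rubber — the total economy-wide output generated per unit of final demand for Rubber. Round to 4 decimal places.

m_R = 3.4027

I − A =
  [   0.90    -0.10     0.00    -0.05]
  [  -0.15     0.70    -0.20     0.00]
  [  -0.25    -0.20     0.75    -0.20]
  [  -0.25    -0.20    -0.45     0.95]
Compute the cofactors C_ij = (−1)^(i+j)·(3×3 minor ij) of I−A; the adjugate is their transpose:
adj(I−A) = Cᵀ =
  [ 0.389750   0.074250   0.036750   0.028250]
  [ 0.150875   0.545250   0.171875   0.044125]
  [ 0.235750   0.235750   0.574000   0.133250]
  [ 0.246000   0.246000   0.317750   0.420250]
det(I−A) = Σ_j (I−A)_1j·C_1j = (0.90)(0.389750) + (-0.10)(0.150875) + (0.00)(0.235750) + (-0.05)(0.246000) = 0.3233875
(I − A)⁻¹ = adj(I−A) / det(I−A) ≈
  [   1.20521     0.22960     0.11364     0.08736]
  [   0.46655     1.68606     0.53148     0.13645]
  [   0.72900     0.72900     1.77496     0.41204]
  [   0.76070     0.76070     0.98257     1.29952]
The output multiplier for sector j is the column-j sum of the Leontief inverse (I − A)⁻¹ = adj(I−A) / det(I−A).
Column R of adj(I−A): (0.036750, 0.171875, 0.574000, 0.317750); det(I−A) = 0.3233875.
m_R = (0.036750 + 0.171875 + 0.574000 + 0.317750) / 0.3233875 = 1.100375 / 0.3233875 ≈ 3.4027.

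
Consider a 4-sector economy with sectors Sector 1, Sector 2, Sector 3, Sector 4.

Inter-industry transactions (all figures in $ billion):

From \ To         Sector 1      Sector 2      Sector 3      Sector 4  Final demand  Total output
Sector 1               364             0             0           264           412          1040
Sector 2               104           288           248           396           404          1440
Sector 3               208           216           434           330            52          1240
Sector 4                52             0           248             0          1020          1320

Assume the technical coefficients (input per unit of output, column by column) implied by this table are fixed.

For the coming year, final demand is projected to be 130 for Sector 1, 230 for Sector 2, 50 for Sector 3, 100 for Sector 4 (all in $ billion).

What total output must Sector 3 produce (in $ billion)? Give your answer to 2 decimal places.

x_3 = 332.84

Technical coefficients a_ij = z_ij / X_j:
  a_11 = 364/1040 = 0.35, a_21 = 104/1040 = 0.10, a_31 = 208/1040 = 0.20, a_41 = 52/1040 = 0.05
  a_12 = 0/1440 = 0.00, a_22 = 288/1440 = 0.20, a_32 = 216/1440 = 0.15, a_42 = 0/1440 = 0.00
  a_13 = 0/1240 = 0.00, a_23 = 248/1240 = 0.20, a_33 = 434/1240 = 0.35, a_43 = 248/1240 = 0.20
  a_14 = 264/1320 = 0.20, a_24 = 396/1320 = 0.30, a_34 = 330/1320 = 0.25, a_44 = 0/1320 = 0.00
I − A =
  [   0.65     0.00     0.00    -0.20]
  [  -0.10     0.80    -0.20    -0.30]
  [  -0.20    -0.15     0.65    -0.25]
  [  -0.05     0.00    -0.20     1.00]
Compute the cofactors C_ij = (−1)^(i+j)·(3×3 minor ij) of I−A; the adjugate is their transpose:
adj(I−A) = Cᵀ =
  [ 0.44100   0.00600   0.03200   0.09800]
  [ 0.12425   0.37550   0.17100   0.18025]
  [ 0.18725   0.09600   0.51200   0.19425]
  [ 0.05950   0.01950   0.10400   0.31850]
det(I−A) = Σ_j (I−A)_1j·C_1j = (0.65)(0.44100) + (0.00)(0.12425) + (0.00)(0.18725) + (-0.20)(0.05950) = 0.27475
(I − A)⁻¹ = adj(I−A) / det(I−A) ≈
  [   1.6051     0.0218     0.1165     0.3567]
  [   0.4522     1.3667     0.6224     0.6561]
  [   0.6815     0.3494     1.8635     0.7070]
  [   0.2166     0.0710     0.3785     1.1592]
x = (I − A)⁻¹ d = adj(I−A)·d / det(I−A), with det(I−A) = 0.27475:
  x_1 = (0.44100·130 + 0.00600·230 + 0.03200·50 + 0.09800·100) / 0.27475 = 70.11 / 0.27475 ≈ 255.18
  x_2 = (0.12425·130 + 0.37550·230 + 0.17100·50 + 0.18025·100) / 0.27475 = 129.0925 / 0.27475 ≈ 469.85
  x_3 = (0.18725·130 + 0.09600·230 + 0.51200·50 + 0.19425·100) / 0.27475 = 91.4475 / 0.27475 ≈ 332.84
  x_4 = (0.05950·130 + 0.01950·230 + 0.10400·50 + 0.31850·100) / 0.27475 = 49.27 / 0.27475 ≈ 179.33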